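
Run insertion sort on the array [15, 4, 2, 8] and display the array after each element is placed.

First element 15 is already 'sorted'
Insert 4: shifted 1 elements -> [4, 15, 2, 8]
Insert 2: shifted 2 elements -> [2, 4, 15, 8]
Insert 8: shifted 1 elements -> [2, 4, 8, 15]


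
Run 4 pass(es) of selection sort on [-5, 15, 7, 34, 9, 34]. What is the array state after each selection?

Pass 1: Select minimum -5 at index 0, swap -> [-5, 15, 7, 34, 9, 34]
Pass 2: Select minimum 7 at index 2, swap -> [-5, 7, 15, 34, 9, 34]
Pass 3: Select minimum 9 at index 4, swap -> [-5, 7, 9, 34, 15, 34]
Pass 4: Select minimum 15 at index 4, swap -> [-5, 7, 9, 15, 34, 34]


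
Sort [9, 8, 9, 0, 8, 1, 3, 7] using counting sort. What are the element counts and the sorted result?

Count array: [1, 1, 0, 1, 0, 0, 0, 1, 2, 2]
(count[i] = number of elements equal to i)
Cumulative count: [1, 2, 2, 3, 3, 3, 3, 4, 6, 8]
Sorted: [0, 1, 3, 7, 8, 8, 9, 9]


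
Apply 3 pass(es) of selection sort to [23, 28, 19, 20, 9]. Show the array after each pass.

Pass 1: Select minimum 9 at index 4, swap -> [9, 28, 19, 20, 23]
Pass 2: Select minimum 19 at index 2, swap -> [9, 19, 28, 20, 23]
Pass 3: Select minimum 20 at index 3, swap -> [9, 19, 20, 28, 23]


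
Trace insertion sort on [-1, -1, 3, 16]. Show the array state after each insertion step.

First element -1 is already 'sorted'
Insert -1: shifted 0 elements -> [-1, -1, 3, 16]
Insert 3: shifted 0 elements -> [-1, -1, 3, 16]
Insert 16: shifted 0 elements -> [-1, -1, 3, 16]


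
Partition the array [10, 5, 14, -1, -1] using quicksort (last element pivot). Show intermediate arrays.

Partition 1: pivot=-1 at index 1 -> [-1, -1, 14, 10, 5]
Partition 2: pivot=5 at index 2 -> [-1, -1, 5, 10, 14]
Partition 3: pivot=14 at index 4 -> [-1, -1, 5, 10, 14]


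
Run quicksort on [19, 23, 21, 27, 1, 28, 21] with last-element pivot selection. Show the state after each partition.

Partition 1: pivot=21 at index 3 -> [19, 21, 1, 21, 23, 28, 27]
Partition 2: pivot=1 at index 0 -> [1, 21, 19, 21, 23, 28, 27]
Partition 3: pivot=19 at index 1 -> [1, 19, 21, 21, 23, 28, 27]
Partition 4: pivot=27 at index 5 -> [1, 19, 21, 21, 23, 27, 28]


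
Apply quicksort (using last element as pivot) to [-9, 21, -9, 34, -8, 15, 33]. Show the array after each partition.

Partition 1: pivot=33 at index 5 -> [-9, 21, -9, -8, 15, 33, 34]
Partition 2: pivot=15 at index 3 -> [-9, -9, -8, 15, 21, 33, 34]
Partition 3: pivot=-8 at index 2 -> [-9, -9, -8, 15, 21, 33, 34]
Partition 4: pivot=-9 at index 1 -> [-9, -9, -8, 15, 21, 33, 34]


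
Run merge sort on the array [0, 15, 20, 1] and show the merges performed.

Divide and conquer:
  Merge [0] + [15] -> [0, 15]
  Merge [20] + [1] -> [1, 20]
  Merge [0, 15] + [1, 20] -> [0, 1, 15, 20]


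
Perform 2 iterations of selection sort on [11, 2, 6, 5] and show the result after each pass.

Pass 1: Select minimum 2 at index 1, swap -> [2, 11, 6, 5]
Pass 2: Select minimum 5 at index 3, swap -> [2, 5, 6, 11]


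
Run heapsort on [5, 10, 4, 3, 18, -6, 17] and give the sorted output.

Build heap: [18, 10, 17, 3, 5, -6, 4]
Extract 18: [17, 10, 4, 3, 5, -6, 18]
Extract 17: [10, 5, 4, 3, -6, 17, 18]
Extract 10: [5, 3, 4, -6, 10, 17, 18]
Extract 5: [4, 3, -6, 5, 10, 17, 18]
Extract 4: [3, -6, 4, 5, 10, 17, 18]
Extract 3: [-6, 3, 4, 5, 10, 17, 18]


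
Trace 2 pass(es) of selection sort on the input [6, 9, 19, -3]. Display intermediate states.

Pass 1: Select minimum -3 at index 3, swap -> [-3, 9, 19, 6]
Pass 2: Select minimum 6 at index 3, swap -> [-3, 6, 19, 9]


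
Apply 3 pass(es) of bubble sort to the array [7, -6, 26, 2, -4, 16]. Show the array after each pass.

After pass 1: [-6, 7, 2, -4, 16, 26] (4 swaps)
After pass 2: [-6, 2, -4, 7, 16, 26] (2 swaps)
After pass 3: [-6, -4, 2, 7, 16, 26] (1 swaps)
Total swaps: 7


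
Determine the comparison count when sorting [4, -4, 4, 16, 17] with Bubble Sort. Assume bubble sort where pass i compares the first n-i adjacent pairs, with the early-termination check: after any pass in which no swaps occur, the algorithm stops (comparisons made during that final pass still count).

Pass 1: compare adjacent pairs (0,1)..(3,4) = 4 comparison(s), 1 swap(s) -> [-4, 4, 4, 16, 17]
Pass 2: compare adjacent pairs (0,1)..(2,3) = 3 comparison(s), 0 swap(s) -> [-4, 4, 4, 16, 17]
No swaps in this pass, so bubble sort stops here.
Total comparisons: 4 + 3 = 7


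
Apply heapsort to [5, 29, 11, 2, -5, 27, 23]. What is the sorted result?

Build heap: [29, 5, 27, 2, -5, 11, 23]
Extract 29: [27, 5, 23, 2, -5, 11, 29]
Extract 27: [23, 5, 11, 2, -5, 27, 29]
Extract 23: [11, 5, -5, 2, 23, 27, 29]
Extract 11: [5, 2, -5, 11, 23, 27, 29]
Extract 5: [2, -5, 5, 11, 23, 27, 29]
Extract 2: [-5, 2, 5, 11, 23, 27, 29]


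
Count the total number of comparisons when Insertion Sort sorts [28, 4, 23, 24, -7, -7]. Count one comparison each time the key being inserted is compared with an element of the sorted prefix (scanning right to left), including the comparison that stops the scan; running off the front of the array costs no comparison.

Insert 4: 28 > 4 (shift), reached front = 1 comparison(s) -> [4, 28, 23, 24, -7, -7]
Insert 23: 28 > 23 (shift), 4 <= 23 (stop) = 2 comparison(s) -> [4, 23, 28, 24, -7, -7]
Insert 24: 28 > 24 (shift), 23 <= 24 (stop) = 2 comparison(s) -> [4, 23, 24, 28, -7, -7]
Insert -7: 28 > -7 (shift), 24 > -7 (shift), 23 > -7 (shift), 4 > -7 (shift), reached front = 4 comparison(s) -> [-7, 4, 23, 24, 28, -7]
Insert -7: 28 > -7 (shift), 24 > -7 (shift), 23 > -7 (shift), 4 > -7 (shift), -7 <= -7 (stop) = 5 comparison(s) -> [-7, -7, 4, 23, 24, 28]
Total comparisons: 1 + 2 + 2 + 4 + 5 = 14


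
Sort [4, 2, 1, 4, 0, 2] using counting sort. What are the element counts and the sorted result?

Count array: [1, 1, 2, 0, 2]
(count[i] = number of elements equal to i)
Cumulative count: [1, 2, 4, 4, 6]
Sorted: [0, 1, 2, 2, 4, 4]


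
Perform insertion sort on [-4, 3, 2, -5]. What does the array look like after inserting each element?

First element -4 is already 'sorted'
Insert 3: shifted 0 elements -> [-4, 3, 2, -5]
Insert 2: shifted 1 elements -> [-4, 2, 3, -5]
Insert -5: shifted 3 elements -> [-5, -4, 2, 3]


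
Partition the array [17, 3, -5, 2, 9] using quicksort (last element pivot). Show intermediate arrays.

Partition 1: pivot=9 at index 3 -> [3, -5, 2, 9, 17]
Partition 2: pivot=2 at index 1 -> [-5, 2, 3, 9, 17]


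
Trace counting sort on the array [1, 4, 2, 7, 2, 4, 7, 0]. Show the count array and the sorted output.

Count array: [1, 1, 2, 0, 2, 0, 0, 2]
(count[i] = number of elements equal to i)
Cumulative count: [1, 2, 4, 4, 6, 6, 6, 8]
Sorted: [0, 1, 2, 2, 4, 4, 7, 7]


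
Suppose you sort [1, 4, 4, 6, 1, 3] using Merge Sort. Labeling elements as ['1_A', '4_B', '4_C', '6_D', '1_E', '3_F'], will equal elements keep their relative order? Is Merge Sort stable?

Trace Merge Sort on the labeled array (the key is the number; the letter only tracks identity):
  Merge [4_B] + [4_C] -> [4_B, 4_C]
  Merge [1_A] + [4_B, 4_C] -> [1_A, 4_B, 4_C]
  Merge [1_E] + [3_F] -> [1_E, 3_F]
  Merge [6_D] + [1_E, 3_F] -> [1_E, 3_F, 6_D]
  Merge [1_A, 4_B, 4_C] + [1_E, 3_F, 6_D] -> [1_A, 1_E, 3_F, 4_B, 4_C, 6_D]
Final order: [1_A, 1_E, 3_F, 4_B, 4_C, 6_D]
Equal keys:
  value 1: originally 1_A, 1_E; after sorting 1_A, 1_E -> order preserved
  value 4: originally 4_B, 4_C; after sorting 4_B, 4_C -> order preserved
All equal keys kept their original relative order. Merge Sort is stable: when the heads of the two halves are equal the merge takes from the left half first.
Answer: Stable


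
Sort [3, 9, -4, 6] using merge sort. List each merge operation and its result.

Divide and conquer:
  Merge [3] + [9] -> [3, 9]
  Merge [-4] + [6] -> [-4, 6]
  Merge [3, 9] + [-4, 6] -> [-4, 3, 6, 9]


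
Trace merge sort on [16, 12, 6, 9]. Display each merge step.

Divide and conquer:
  Merge [16] + [12] -> [12, 16]
  Merge [6] + [9] -> [6, 9]
  Merge [12, 16] + [6, 9] -> [6, 9, 12, 16]


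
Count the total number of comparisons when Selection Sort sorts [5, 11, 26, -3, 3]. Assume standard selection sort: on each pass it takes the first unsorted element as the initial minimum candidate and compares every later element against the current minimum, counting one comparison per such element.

Pass 1: scan indices 1..4 for the minimum = 4 comparison(s); min is -3, place at index 0 -> [-3, 11, 26, 5, 3]
Pass 2: scan indices 2..4 for the minimum = 3 comparison(s); min is 3, place at index 1 -> [-3, 3, 26, 5, 11]
Pass 3: scan indices 3..4 for the minimum = 2 comparison(s); min is 5, place at index 2 -> [-3, 3, 5, 26, 11]
Pass 4: scan indices 4..4 for the minimum = 1 comparison(s); min is 11, place at index 3 -> [-3, 3, 5, 11, 26]
Selection sort always scans the whole unsorted suffix, so the count is (n-1) + (n-2) + ... + 1 = n(n-1)/2 = 5*4/2 = 10 regardless of the input order.
Total comparisons: 4 + 3 + 2 + 1 = 10


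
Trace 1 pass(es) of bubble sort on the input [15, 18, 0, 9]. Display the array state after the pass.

After pass 1: [15, 0, 9, 18] (2 swaps)
Total swaps: 2


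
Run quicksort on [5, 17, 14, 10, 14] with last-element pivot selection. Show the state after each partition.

Partition 1: pivot=14 at index 3 -> [5, 14, 10, 14, 17]
Partition 2: pivot=10 at index 1 -> [5, 10, 14, 14, 17]


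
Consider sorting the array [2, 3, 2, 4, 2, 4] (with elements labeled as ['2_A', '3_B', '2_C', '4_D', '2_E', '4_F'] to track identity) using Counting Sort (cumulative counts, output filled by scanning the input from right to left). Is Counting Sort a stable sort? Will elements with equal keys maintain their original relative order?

Trace Counting Sort on the labeled array (the key is the number; the letter only tracks identity):
  Counts for values 0..4: [0, 0, 3, 1, 2]
  Cumulative counts: [0, 0, 3, 4, 6]
  Scan right to left: place 4_F at output index 5
  Scan right to left: place 2_E at output index 2
  Scan right to left: place 4_D at output index 4
  Scan right to left: place 2_C at output index 1
  Scan right to left: place 3_B at output index 3
  Scan right to left: place 2_A at output index 0
  Output: [2_A, 2_C, 2_E, 3_B, 4_D, 4_F]
Equal keys:
  value 2: originally 2_A, 2_C, 2_E; after sorting 2_A, 2_C, 2_E -> order preserved
  value 4: originally 4_D, 4_F; after sorting 4_D, 4_F -> order preserved
All equal keys kept their original relative order. Counting Sort is stable: scanning the input right to left with decreasing cumulative counts places later duplicates at later output positions.
Answer: Stable


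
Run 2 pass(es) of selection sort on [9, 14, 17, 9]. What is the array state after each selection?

Pass 1: Select minimum 9 at index 0, swap -> [9, 14, 17, 9]
Pass 2: Select minimum 9 at index 3, swap -> [9, 9, 17, 14]


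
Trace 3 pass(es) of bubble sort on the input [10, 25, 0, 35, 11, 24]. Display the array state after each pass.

After pass 1: [10, 0, 25, 11, 24, 35] (3 swaps)
After pass 2: [0, 10, 11, 24, 25, 35] (3 swaps)
After pass 3: [0, 10, 11, 24, 25, 35] (0 swaps)
Total swaps: 6


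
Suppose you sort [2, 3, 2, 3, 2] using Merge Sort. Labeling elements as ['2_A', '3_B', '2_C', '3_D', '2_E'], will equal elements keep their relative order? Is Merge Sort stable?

Trace Merge Sort on the labeled array (the key is the number; the letter only tracks identity):
  Merge [2_A] + [3_B] -> [2_A, 3_B]
  Merge [3_D] + [2_E] -> [2_E, 3_D]
  Merge [2_C] + [2_E, 3_D] -> [2_C, 2_E, 3_D]
  Merge [2_A, 3_B] + [2_C, 2_E, 3_D] -> [2_A, 2_C, 2_E, 3_B, 3_D]
Final order: [2_A, 2_C, 2_E, 3_B, 3_D]
Equal keys:
  value 2: originally 2_A, 2_C, 2_E; after sorting 2_A, 2_C, 2_E -> order preserved
  value 3: originally 3_B, 3_D; after sorting 3_B, 3_D -> order preserved
All equal keys kept their original relative order. Merge Sort is stable: when the heads of the two halves are equal the merge takes from the left half first.
Answer: Stable


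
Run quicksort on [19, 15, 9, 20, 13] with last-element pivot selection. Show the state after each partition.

Partition 1: pivot=13 at index 1 -> [9, 13, 19, 20, 15]
Partition 2: pivot=15 at index 2 -> [9, 13, 15, 20, 19]
Partition 3: pivot=19 at index 3 -> [9, 13, 15, 19, 20]


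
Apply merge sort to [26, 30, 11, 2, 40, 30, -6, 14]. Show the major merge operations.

Divide and conquer:
  Merge [26] + [30] -> [26, 30]
  Merge [11] + [2] -> [2, 11]
  Merge [26, 30] + [2, 11] -> [2, 11, 26, 30]
  Merge [40] + [30] -> [30, 40]
  Merge [-6] + [14] -> [-6, 14]
  Merge [30, 40] + [-6, 14] -> [-6, 14, 30, 40]
  Merge [2, 11, 26, 30] + [-6, 14, 30, 40] -> [-6, 2, 11, 14, 26, 30, 30, 40]


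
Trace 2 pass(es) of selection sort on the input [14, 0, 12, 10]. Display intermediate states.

Pass 1: Select minimum 0 at index 1, swap -> [0, 14, 12, 10]
Pass 2: Select minimum 10 at index 3, swap -> [0, 10, 12, 14]


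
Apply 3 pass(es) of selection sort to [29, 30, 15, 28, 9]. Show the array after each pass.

Pass 1: Select minimum 9 at index 4, swap -> [9, 30, 15, 28, 29]
Pass 2: Select minimum 15 at index 2, swap -> [9, 15, 30, 28, 29]
Pass 3: Select minimum 28 at index 3, swap -> [9, 15, 28, 30, 29]


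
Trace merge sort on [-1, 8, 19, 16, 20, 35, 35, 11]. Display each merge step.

Divide and conquer:
  Merge [-1] + [8] -> [-1, 8]
  Merge [19] + [16] -> [16, 19]
  Merge [-1, 8] + [16, 19] -> [-1, 8, 16, 19]
  Merge [20] + [35] -> [20, 35]
  Merge [35] + [11] -> [11, 35]
  Merge [20, 35] + [11, 35] -> [11, 20, 35, 35]
  Merge [-1, 8, 16, 19] + [11, 20, 35, 35] -> [-1, 8, 11, 16, 19, 20, 35, 35]


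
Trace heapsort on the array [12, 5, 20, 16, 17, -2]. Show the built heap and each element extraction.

Build heap: [20, 17, 12, 16, 5, -2]
Extract 20: [17, 16, 12, -2, 5, 20]
Extract 17: [16, 5, 12, -2, 17, 20]
Extract 16: [12, 5, -2, 16, 17, 20]
Extract 12: [5, -2, 12, 16, 17, 20]
Extract 5: [-2, 5, 12, 16, 17, 20]


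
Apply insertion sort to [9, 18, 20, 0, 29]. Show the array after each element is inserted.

First element 9 is already 'sorted'
Insert 18: shifted 0 elements -> [9, 18, 20, 0, 29]
Insert 20: shifted 0 elements -> [9, 18, 20, 0, 29]
Insert 0: shifted 3 elements -> [0, 9, 18, 20, 29]
Insert 29: shifted 0 elements -> [0, 9, 18, 20, 29]


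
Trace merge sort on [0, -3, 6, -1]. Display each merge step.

Divide and conquer:
  Merge [0] + [-3] -> [-3, 0]
  Merge [6] + [-1] -> [-1, 6]
  Merge [-3, 0] + [-1, 6] -> [-3, -1, 0, 6]


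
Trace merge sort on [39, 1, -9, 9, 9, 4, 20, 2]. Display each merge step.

Divide and conquer:
  Merge [39] + [1] -> [1, 39]
  Merge [-9] + [9] -> [-9, 9]
  Merge [1, 39] + [-9, 9] -> [-9, 1, 9, 39]
  Merge [9] + [4] -> [4, 9]
  Merge [20] + [2] -> [2, 20]
  Merge [4, 9] + [2, 20] -> [2, 4, 9, 20]
  Merge [-9, 1, 9, 39] + [2, 4, 9, 20] -> [-9, 1, 2, 4, 9, 9, 20, 39]


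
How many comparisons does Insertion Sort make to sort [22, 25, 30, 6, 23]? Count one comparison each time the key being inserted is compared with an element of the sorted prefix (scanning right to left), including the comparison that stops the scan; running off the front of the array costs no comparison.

Insert 25: 22 <= 25 (stop) = 1 comparison(s) -> [22, 25, 30, 6, 23]
Insert 30: 25 <= 30 (stop) = 1 comparison(s) -> [22, 25, 30, 6, 23]
Insert 6: 30 > 6 (shift), 25 > 6 (shift), 22 > 6 (shift), reached front = 3 comparison(s) -> [6, 22, 25, 30, 23]
Insert 23: 30 > 23 (shift), 25 > 23 (shift), 22 <= 23 (stop) = 3 comparison(s) -> [6, 22, 23, 25, 30]
Total comparisons: 1 + 1 + 3 + 3 = 8


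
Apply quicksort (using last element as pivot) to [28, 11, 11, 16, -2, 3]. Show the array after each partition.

Partition 1: pivot=3 at index 1 -> [-2, 3, 11, 16, 28, 11]
Partition 2: pivot=11 at index 3 -> [-2, 3, 11, 11, 28, 16]
Partition 3: pivot=16 at index 4 -> [-2, 3, 11, 11, 16, 28]


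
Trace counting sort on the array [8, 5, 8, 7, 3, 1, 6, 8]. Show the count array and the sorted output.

Count array: [0, 1, 0, 1, 0, 1, 1, 1, 3]
(count[i] = number of elements equal to i)
Cumulative count: [0, 1, 1, 2, 2, 3, 4, 5, 8]
Sorted: [1, 3, 5, 6, 7, 8, 8, 8]


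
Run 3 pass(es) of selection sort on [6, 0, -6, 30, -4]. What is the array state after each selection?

Pass 1: Select minimum -6 at index 2, swap -> [-6, 0, 6, 30, -4]
Pass 2: Select minimum -4 at index 4, swap -> [-6, -4, 6, 30, 0]
Pass 3: Select minimum 0 at index 4, swap -> [-6, -4, 0, 30, 6]


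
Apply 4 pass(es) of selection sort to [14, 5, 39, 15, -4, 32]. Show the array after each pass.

Pass 1: Select minimum -4 at index 4, swap -> [-4, 5, 39, 15, 14, 32]
Pass 2: Select minimum 5 at index 1, swap -> [-4, 5, 39, 15, 14, 32]
Pass 3: Select minimum 14 at index 4, swap -> [-4, 5, 14, 15, 39, 32]
Pass 4: Select minimum 15 at index 3, swap -> [-4, 5, 14, 15, 39, 32]


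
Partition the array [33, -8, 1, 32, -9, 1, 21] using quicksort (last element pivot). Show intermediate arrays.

Partition 1: pivot=21 at index 4 -> [-8, 1, -9, 1, 21, 32, 33]
Partition 2: pivot=1 at index 3 -> [-8, 1, -9, 1, 21, 32, 33]
Partition 3: pivot=-9 at index 0 -> [-9, 1, -8, 1, 21, 32, 33]
Partition 4: pivot=-8 at index 1 -> [-9, -8, 1, 1, 21, 32, 33]
Partition 5: pivot=33 at index 6 -> [-9, -8, 1, 1, 21, 32, 33]


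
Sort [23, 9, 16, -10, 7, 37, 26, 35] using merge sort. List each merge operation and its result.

Divide and conquer:
  Merge [23] + [9] -> [9, 23]
  Merge [16] + [-10] -> [-10, 16]
  Merge [9, 23] + [-10, 16] -> [-10, 9, 16, 23]
  Merge [7] + [37] -> [7, 37]
  Merge [26] + [35] -> [26, 35]
  Merge [7, 37] + [26, 35] -> [7, 26, 35, 37]
  Merge [-10, 9, 16, 23] + [7, 26, 35, 37] -> [-10, 7, 9, 16, 23, 26, 35, 37]


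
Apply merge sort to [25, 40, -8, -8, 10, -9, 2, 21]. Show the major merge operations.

Divide and conquer:
  Merge [25] + [40] -> [25, 40]
  Merge [-8] + [-8] -> [-8, -8]
  Merge [25, 40] + [-8, -8] -> [-8, -8, 25, 40]
  Merge [10] + [-9] -> [-9, 10]
  Merge [2] + [21] -> [2, 21]
  Merge [-9, 10] + [2, 21] -> [-9, 2, 10, 21]
  Merge [-8, -8, 25, 40] + [-9, 2, 10, 21] -> [-9, -8, -8, 2, 10, 21, 25, 40]


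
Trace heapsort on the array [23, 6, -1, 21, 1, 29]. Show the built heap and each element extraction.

Build heap: [29, 21, 23, 6, 1, -1]
Extract 29: [23, 21, -1, 6, 1, 29]
Extract 23: [21, 6, -1, 1, 23, 29]
Extract 21: [6, 1, -1, 21, 23, 29]
Extract 6: [1, -1, 6, 21, 23, 29]
Extract 1: [-1, 1, 6, 21, 23, 29]


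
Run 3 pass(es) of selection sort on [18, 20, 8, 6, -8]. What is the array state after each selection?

Pass 1: Select minimum -8 at index 4, swap -> [-8, 20, 8, 6, 18]
Pass 2: Select minimum 6 at index 3, swap -> [-8, 6, 8, 20, 18]
Pass 3: Select minimum 8 at index 2, swap -> [-8, 6, 8, 20, 18]


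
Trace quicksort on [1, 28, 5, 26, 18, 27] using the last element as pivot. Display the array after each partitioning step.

Partition 1: pivot=27 at index 4 -> [1, 5, 26, 18, 27, 28]
Partition 2: pivot=18 at index 2 -> [1, 5, 18, 26, 27, 28]
Partition 3: pivot=5 at index 1 -> [1, 5, 18, 26, 27, 28]


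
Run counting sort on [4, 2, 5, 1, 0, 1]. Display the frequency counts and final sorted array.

Count array: [1, 2, 1, 0, 1, 1]
(count[i] = number of elements equal to i)
Cumulative count: [1, 3, 4, 4, 5, 6]
Sorted: [0, 1, 1, 2, 4, 5]


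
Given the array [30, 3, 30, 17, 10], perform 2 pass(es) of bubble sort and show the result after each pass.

After pass 1: [3, 30, 17, 10, 30] (3 swaps)
After pass 2: [3, 17, 10, 30, 30] (2 swaps)
Total swaps: 5


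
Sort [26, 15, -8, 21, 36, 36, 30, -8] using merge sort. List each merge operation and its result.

Divide and conquer:
  Merge [26] + [15] -> [15, 26]
  Merge [-8] + [21] -> [-8, 21]
  Merge [15, 26] + [-8, 21] -> [-8, 15, 21, 26]
  Merge [36] + [36] -> [36, 36]
  Merge [30] + [-8] -> [-8, 30]
  Merge [36, 36] + [-8, 30] -> [-8, 30, 36, 36]
  Merge [-8, 15, 21, 26] + [-8, 30, 36, 36] -> [-8, -8, 15, 21, 26, 30, 36, 36]


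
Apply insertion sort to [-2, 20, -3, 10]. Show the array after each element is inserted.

First element -2 is already 'sorted'
Insert 20: shifted 0 elements -> [-2, 20, -3, 10]
Insert -3: shifted 2 elements -> [-3, -2, 20, 10]
Insert 10: shifted 1 elements -> [-3, -2, 10, 20]


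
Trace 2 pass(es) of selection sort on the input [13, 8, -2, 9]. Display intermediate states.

Pass 1: Select minimum -2 at index 2, swap -> [-2, 8, 13, 9]
Pass 2: Select minimum 8 at index 1, swap -> [-2, 8, 13, 9]


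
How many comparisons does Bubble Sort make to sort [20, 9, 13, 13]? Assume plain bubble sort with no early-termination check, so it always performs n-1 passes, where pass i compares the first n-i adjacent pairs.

Pass 1: compare adjacent pairs (0,1)..(2,3) = 3 comparison(s), 3 swap(s) -> [9, 13, 13, 20]
Pass 2: compare adjacent pairs (0,1)..(1,2) = 2 comparison(s), 0 swap(s) -> [9, 13, 13, 20]
Pass 3: compare adjacent pairs (0,1)..(0,1) = 1 comparison(s), 0 swap(s) -> [9, 13, 13, 20]
Total comparisons: 3 + 2 + 1 = 6


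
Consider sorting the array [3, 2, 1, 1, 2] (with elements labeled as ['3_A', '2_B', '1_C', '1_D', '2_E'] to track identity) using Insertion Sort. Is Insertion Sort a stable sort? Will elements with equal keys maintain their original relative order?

Trace Insertion Sort on the labeled array (the key is the number; the letter only tracks identity):
  Insert 2_B at index 0: [2_B, 3_A, 1_C, 1_D, 2_E]
  Insert 1_C at index 0: [1_C, 2_B, 3_A, 1_D, 2_E]
  Insert 1_D at index 1: [1_C, 1_D, 2_B, 3_A, 2_E]
  Insert 2_E at index 3: [1_C, 1_D, 2_B, 2_E, 3_A]
Final order: [1_C, 1_D, 2_B, 2_E, 3_A]
Equal keys:
  value 1: originally 1_C, 1_D; after sorting 1_C, 1_D -> order preserved
  value 2: originally 2_B, 2_E; after sorting 2_B, 2_E -> order preserved
All equal keys kept their original relative order. Insertion Sort is stable: elements are shifted only while they are strictly greater than the key, so a key is inserted after any equal elements already placed.
Answer: Stable


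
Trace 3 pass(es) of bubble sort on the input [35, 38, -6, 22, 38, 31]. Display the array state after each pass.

After pass 1: [35, -6, 22, 38, 31, 38] (3 swaps)
After pass 2: [-6, 22, 35, 31, 38, 38] (3 swaps)
After pass 3: [-6, 22, 31, 35, 38, 38] (1 swaps)
Total swaps: 7


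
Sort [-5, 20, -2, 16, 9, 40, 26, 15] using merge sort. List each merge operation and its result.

Divide and conquer:
  Merge [-5] + [20] -> [-5, 20]
  Merge [-2] + [16] -> [-2, 16]
  Merge [-5, 20] + [-2, 16] -> [-5, -2, 16, 20]
  Merge [9] + [40] -> [9, 40]
  Merge [26] + [15] -> [15, 26]
  Merge [9, 40] + [15, 26] -> [9, 15, 26, 40]
  Merge [-5, -2, 16, 20] + [9, 15, 26, 40] -> [-5, -2, 9, 15, 16, 20, 26, 40]


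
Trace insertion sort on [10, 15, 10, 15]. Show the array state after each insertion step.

First element 10 is already 'sorted'
Insert 15: shifted 0 elements -> [10, 15, 10, 15]
Insert 10: shifted 1 elements -> [10, 10, 15, 15]
Insert 15: shifted 0 elements -> [10, 10, 15, 15]


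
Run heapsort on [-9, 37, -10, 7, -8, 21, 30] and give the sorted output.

Build heap: [37, 7, 30, -9, -8, 21, -10]
Extract 37: [30, 7, 21, -9, -8, -10, 37]
Extract 30: [21, 7, -10, -9, -8, 30, 37]
Extract 21: [7, -8, -10, -9, 21, 30, 37]
Extract 7: [-8, -9, -10, 7, 21, 30, 37]
Extract -8: [-9, -10, -8, 7, 21, 30, 37]
Extract -9: [-10, -9, -8, 7, 21, 30, 37]


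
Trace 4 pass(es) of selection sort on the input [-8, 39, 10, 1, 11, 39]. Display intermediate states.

Pass 1: Select minimum -8 at index 0, swap -> [-8, 39, 10, 1, 11, 39]
Pass 2: Select minimum 1 at index 3, swap -> [-8, 1, 10, 39, 11, 39]
Pass 3: Select minimum 10 at index 2, swap -> [-8, 1, 10, 39, 11, 39]
Pass 4: Select minimum 11 at index 4, swap -> [-8, 1, 10, 11, 39, 39]


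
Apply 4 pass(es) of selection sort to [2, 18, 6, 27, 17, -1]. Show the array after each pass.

Pass 1: Select minimum -1 at index 5, swap -> [-1, 18, 6, 27, 17, 2]
Pass 2: Select minimum 2 at index 5, swap -> [-1, 2, 6, 27, 17, 18]
Pass 3: Select minimum 6 at index 2, swap -> [-1, 2, 6, 27, 17, 18]
Pass 4: Select minimum 17 at index 4, swap -> [-1, 2, 6, 17, 27, 18]


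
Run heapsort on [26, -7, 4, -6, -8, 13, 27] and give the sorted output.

Build heap: [27, -6, 26, -7, -8, 13, 4]
Extract 27: [26, -6, 13, -7, -8, 4, 27]
Extract 26: [13, -6, 4, -7, -8, 26, 27]
Extract 13: [4, -6, -8, -7, 13, 26, 27]
Extract 4: [-6, -7, -8, 4, 13, 26, 27]
Extract -6: [-7, -8, -6, 4, 13, 26, 27]
Extract -7: [-8, -7, -6, 4, 13, 26, 27]


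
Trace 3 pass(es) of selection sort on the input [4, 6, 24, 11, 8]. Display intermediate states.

Pass 1: Select minimum 4 at index 0, swap -> [4, 6, 24, 11, 8]
Pass 2: Select minimum 6 at index 1, swap -> [4, 6, 24, 11, 8]
Pass 3: Select minimum 8 at index 4, swap -> [4, 6, 8, 11, 24]


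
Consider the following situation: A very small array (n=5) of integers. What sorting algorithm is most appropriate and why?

Best choice: Insertion sort
Reason: For tiny inputs the O(n^2) overhead is negligible and insertion sort has minimal constant factors


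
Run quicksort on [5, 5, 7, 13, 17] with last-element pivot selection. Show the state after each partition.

Partition 1: pivot=17 at index 4 -> [5, 5, 7, 13, 17]
Partition 2: pivot=13 at index 3 -> [5, 5, 7, 13, 17]
Partition 3: pivot=7 at index 2 -> [5, 5, 7, 13, 17]
Partition 4: pivot=5 at index 1 -> [5, 5, 7, 13, 17]


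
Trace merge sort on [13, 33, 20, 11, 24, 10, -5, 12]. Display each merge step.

Divide and conquer:
  Merge [13] + [33] -> [13, 33]
  Merge [20] + [11] -> [11, 20]
  Merge [13, 33] + [11, 20] -> [11, 13, 20, 33]
  Merge [24] + [10] -> [10, 24]
  Merge [-5] + [12] -> [-5, 12]
  Merge [10, 24] + [-5, 12] -> [-5, 10, 12, 24]
  Merge [11, 13, 20, 33] + [-5, 10, 12, 24] -> [-5, 10, 11, 12, 13, 20, 24, 33]


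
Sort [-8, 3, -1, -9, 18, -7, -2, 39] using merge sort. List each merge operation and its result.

Divide and conquer:
  Merge [-8] + [3] -> [-8, 3]
  Merge [-1] + [-9] -> [-9, -1]
  Merge [-8, 3] + [-9, -1] -> [-9, -8, -1, 3]
  Merge [18] + [-7] -> [-7, 18]
  Merge [-2] + [39] -> [-2, 39]
  Merge [-7, 18] + [-2, 39] -> [-7, -2, 18, 39]
  Merge [-9, -8, -1, 3] + [-7, -2, 18, 39] -> [-9, -8, -7, -2, -1, 3, 18, 39]


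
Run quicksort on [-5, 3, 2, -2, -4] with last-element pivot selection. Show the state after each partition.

Partition 1: pivot=-4 at index 1 -> [-5, -4, 2, -2, 3]
Partition 2: pivot=3 at index 4 -> [-5, -4, 2, -2, 3]
Partition 3: pivot=-2 at index 2 -> [-5, -4, -2, 2, 3]


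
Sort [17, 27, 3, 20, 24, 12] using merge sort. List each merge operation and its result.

Divide and conquer:
  Merge [27] + [3] -> [3, 27]
  Merge [17] + [3, 27] -> [3, 17, 27]
  Merge [24] + [12] -> [12, 24]
  Merge [20] + [12, 24] -> [12, 20, 24]
  Merge [3, 17, 27] + [12, 20, 24] -> [3, 12, 17, 20, 24, 27]


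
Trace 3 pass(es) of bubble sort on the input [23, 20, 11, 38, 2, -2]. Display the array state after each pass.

After pass 1: [20, 11, 23, 2, -2, 38] (4 swaps)
After pass 2: [11, 20, 2, -2, 23, 38] (3 swaps)
After pass 3: [11, 2, -2, 20, 23, 38] (2 swaps)
Total swaps: 9


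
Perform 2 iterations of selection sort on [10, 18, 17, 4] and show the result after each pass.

Pass 1: Select minimum 4 at index 3, swap -> [4, 18, 17, 10]
Pass 2: Select minimum 10 at index 3, swap -> [4, 10, 17, 18]


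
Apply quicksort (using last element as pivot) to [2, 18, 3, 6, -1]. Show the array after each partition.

Partition 1: pivot=-1 at index 0 -> [-1, 18, 3, 6, 2]
Partition 2: pivot=2 at index 1 -> [-1, 2, 3, 6, 18]
Partition 3: pivot=18 at index 4 -> [-1, 2, 3, 6, 18]
Partition 4: pivot=6 at index 3 -> [-1, 2, 3, 6, 18]


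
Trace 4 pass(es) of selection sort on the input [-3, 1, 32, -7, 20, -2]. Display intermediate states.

Pass 1: Select minimum -7 at index 3, swap -> [-7, 1, 32, -3, 20, -2]
Pass 2: Select minimum -3 at index 3, swap -> [-7, -3, 32, 1, 20, -2]
Pass 3: Select minimum -2 at index 5, swap -> [-7, -3, -2, 1, 20, 32]
Pass 4: Select minimum 1 at index 3, swap -> [-7, -3, -2, 1, 20, 32]


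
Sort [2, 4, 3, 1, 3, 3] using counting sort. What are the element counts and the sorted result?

Count array: [0, 1, 1, 3, 1]
(count[i] = number of elements equal to i)
Cumulative count: [0, 1, 2, 5, 6]
Sorted: [1, 2, 3, 3, 3, 4]


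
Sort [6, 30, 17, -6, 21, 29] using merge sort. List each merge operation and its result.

Divide and conquer:
  Merge [30] + [17] -> [17, 30]
  Merge [6] + [17, 30] -> [6, 17, 30]
  Merge [21] + [29] -> [21, 29]
  Merge [-6] + [21, 29] -> [-6, 21, 29]
  Merge [6, 17, 30] + [-6, 21, 29] -> [-6, 6, 17, 21, 29, 30]


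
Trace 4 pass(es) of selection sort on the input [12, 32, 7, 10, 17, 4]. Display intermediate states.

Pass 1: Select minimum 4 at index 5, swap -> [4, 32, 7, 10, 17, 12]
Pass 2: Select minimum 7 at index 2, swap -> [4, 7, 32, 10, 17, 12]
Pass 3: Select minimum 10 at index 3, swap -> [4, 7, 10, 32, 17, 12]
Pass 4: Select minimum 12 at index 5, swap -> [4, 7, 10, 12, 17, 32]


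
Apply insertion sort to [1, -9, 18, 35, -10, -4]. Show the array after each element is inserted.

First element 1 is already 'sorted'
Insert -9: shifted 1 elements -> [-9, 1, 18, 35, -10, -4]
Insert 18: shifted 0 elements -> [-9, 1, 18, 35, -10, -4]
Insert 35: shifted 0 elements -> [-9, 1, 18, 35, -10, -4]
Insert -10: shifted 4 elements -> [-10, -9, 1, 18, 35, -4]
Insert -4: shifted 3 elements -> [-10, -9, -4, 1, 18, 35]


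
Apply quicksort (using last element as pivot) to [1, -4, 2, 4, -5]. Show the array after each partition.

Partition 1: pivot=-5 at index 0 -> [-5, -4, 2, 4, 1]
Partition 2: pivot=1 at index 2 -> [-5, -4, 1, 4, 2]
Partition 3: pivot=2 at index 3 -> [-5, -4, 1, 2, 4]


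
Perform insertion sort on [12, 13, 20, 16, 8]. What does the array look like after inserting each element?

First element 12 is already 'sorted'
Insert 13: shifted 0 elements -> [12, 13, 20, 16, 8]
Insert 20: shifted 0 elements -> [12, 13, 20, 16, 8]
Insert 16: shifted 1 elements -> [12, 13, 16, 20, 8]
Insert 8: shifted 4 elements -> [8, 12, 13, 16, 20]


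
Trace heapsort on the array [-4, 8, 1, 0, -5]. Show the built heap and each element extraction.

Build heap: [8, 0, 1, -4, -5]
Extract 8: [1, 0, -5, -4, 8]
Extract 1: [0, -4, -5, 1, 8]
Extract 0: [-4, -5, 0, 1, 8]
Extract -4: [-5, -4, 0, 1, 8]


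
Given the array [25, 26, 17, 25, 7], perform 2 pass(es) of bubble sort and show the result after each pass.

After pass 1: [25, 17, 25, 7, 26] (3 swaps)
After pass 2: [17, 25, 7, 25, 26] (2 swaps)
Total swaps: 5


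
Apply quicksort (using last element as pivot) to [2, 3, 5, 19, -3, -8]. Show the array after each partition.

Partition 1: pivot=-8 at index 0 -> [-8, 3, 5, 19, -3, 2]
Partition 2: pivot=2 at index 2 -> [-8, -3, 2, 19, 3, 5]
Partition 3: pivot=5 at index 4 -> [-8, -3, 2, 3, 5, 19]


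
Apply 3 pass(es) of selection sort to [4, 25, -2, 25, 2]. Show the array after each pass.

Pass 1: Select minimum -2 at index 2, swap -> [-2, 25, 4, 25, 2]
Pass 2: Select minimum 2 at index 4, swap -> [-2, 2, 4, 25, 25]
Pass 3: Select minimum 4 at index 2, swap -> [-2, 2, 4, 25, 25]


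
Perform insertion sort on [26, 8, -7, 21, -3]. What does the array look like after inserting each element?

First element 26 is already 'sorted'
Insert 8: shifted 1 elements -> [8, 26, -7, 21, -3]
Insert -7: shifted 2 elements -> [-7, 8, 26, 21, -3]
Insert 21: shifted 1 elements -> [-7, 8, 21, 26, -3]
Insert -3: shifted 3 elements -> [-7, -3, 8, 21, 26]


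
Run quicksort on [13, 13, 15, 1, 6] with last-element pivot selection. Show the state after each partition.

Partition 1: pivot=6 at index 1 -> [1, 6, 15, 13, 13]
Partition 2: pivot=13 at index 3 -> [1, 6, 13, 13, 15]


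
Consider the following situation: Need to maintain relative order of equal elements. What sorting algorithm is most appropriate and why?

Best choice: Merge sort or Insertion sort
Reason: Both are stable; quicksort and heapsort are not stable


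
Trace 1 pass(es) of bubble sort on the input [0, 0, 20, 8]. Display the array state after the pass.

After pass 1: [0, 0, 8, 20] (1 swaps)
Total swaps: 1


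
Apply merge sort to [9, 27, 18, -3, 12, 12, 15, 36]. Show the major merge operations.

Divide and conquer:
  Merge [9] + [27] -> [9, 27]
  Merge [18] + [-3] -> [-3, 18]
  Merge [9, 27] + [-3, 18] -> [-3, 9, 18, 27]
  Merge [12] + [12] -> [12, 12]
  Merge [15] + [36] -> [15, 36]
  Merge [12, 12] + [15, 36] -> [12, 12, 15, 36]
  Merge [-3, 9, 18, 27] + [12, 12, 15, 36] -> [-3, 9, 12, 12, 15, 18, 27, 36]


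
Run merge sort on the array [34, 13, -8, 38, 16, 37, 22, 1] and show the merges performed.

Divide and conquer:
  Merge [34] + [13] -> [13, 34]
  Merge [-8] + [38] -> [-8, 38]
  Merge [13, 34] + [-8, 38] -> [-8, 13, 34, 38]
  Merge [16] + [37] -> [16, 37]
  Merge [22] + [1] -> [1, 22]
  Merge [16, 37] + [1, 22] -> [1, 16, 22, 37]
  Merge [-8, 13, 34, 38] + [1, 16, 22, 37] -> [-8, 1, 13, 16, 22, 34, 37, 38]


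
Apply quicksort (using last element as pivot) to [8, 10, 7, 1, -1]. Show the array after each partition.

Partition 1: pivot=-1 at index 0 -> [-1, 10, 7, 1, 8]
Partition 2: pivot=8 at index 3 -> [-1, 7, 1, 8, 10]
Partition 3: pivot=1 at index 1 -> [-1, 1, 7, 8, 10]


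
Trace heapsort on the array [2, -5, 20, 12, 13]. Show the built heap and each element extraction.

Build heap: [20, 13, 2, 12, -5]
Extract 20: [13, 12, 2, -5, 20]
Extract 13: [12, -5, 2, 13, 20]
Extract 12: [2, -5, 12, 13, 20]
Extract 2: [-5, 2, 12, 13, 20]


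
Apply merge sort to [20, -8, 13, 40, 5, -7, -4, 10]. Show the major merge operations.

Divide and conquer:
  Merge [20] + [-8] -> [-8, 20]
  Merge [13] + [40] -> [13, 40]
  Merge [-8, 20] + [13, 40] -> [-8, 13, 20, 40]
  Merge [5] + [-7] -> [-7, 5]
  Merge [-4] + [10] -> [-4, 10]
  Merge [-7, 5] + [-4, 10] -> [-7, -4, 5, 10]
  Merge [-8, 13, 20, 40] + [-7, -4, 5, 10] -> [-8, -7, -4, 5, 10, 13, 20, 40]


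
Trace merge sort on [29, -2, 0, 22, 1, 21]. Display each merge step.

Divide and conquer:
  Merge [-2] + [0] -> [-2, 0]
  Merge [29] + [-2, 0] -> [-2, 0, 29]
  Merge [1] + [21] -> [1, 21]
  Merge [22] + [1, 21] -> [1, 21, 22]
  Merge [-2, 0, 29] + [1, 21, 22] -> [-2, 0, 1, 21, 22, 29]


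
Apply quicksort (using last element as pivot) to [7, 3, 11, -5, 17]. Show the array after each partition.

Partition 1: pivot=17 at index 4 -> [7, 3, 11, -5, 17]
Partition 2: pivot=-5 at index 0 -> [-5, 3, 11, 7, 17]
Partition 3: pivot=7 at index 2 -> [-5, 3, 7, 11, 17]


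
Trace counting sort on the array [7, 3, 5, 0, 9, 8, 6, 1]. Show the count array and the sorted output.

Count array: [1, 1, 0, 1, 0, 1, 1, 1, 1, 1]
(count[i] = number of elements equal to i)
Cumulative count: [1, 2, 2, 3, 3, 4, 5, 6, 7, 8]
Sorted: [0, 1, 3, 5, 6, 7, 8, 9]


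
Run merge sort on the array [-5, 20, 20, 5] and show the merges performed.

Divide and conquer:
  Merge [-5] + [20] -> [-5, 20]
  Merge [20] + [5] -> [5, 20]
  Merge [-5, 20] + [5, 20] -> [-5, 5, 20, 20]


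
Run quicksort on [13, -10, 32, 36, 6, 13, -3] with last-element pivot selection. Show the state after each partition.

Partition 1: pivot=-3 at index 1 -> [-10, -3, 32, 36, 6, 13, 13]
Partition 2: pivot=13 at index 4 -> [-10, -3, 6, 13, 13, 36, 32]
Partition 3: pivot=13 at index 3 -> [-10, -3, 6, 13, 13, 36, 32]
Partition 4: pivot=32 at index 5 -> [-10, -3, 6, 13, 13, 32, 36]


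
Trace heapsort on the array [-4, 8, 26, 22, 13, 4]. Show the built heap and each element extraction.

Build heap: [26, 22, 4, 8, 13, -4]
Extract 26: [22, 13, 4, 8, -4, 26]
Extract 22: [13, 8, 4, -4, 22, 26]
Extract 13: [8, -4, 4, 13, 22, 26]
Extract 8: [4, -4, 8, 13, 22, 26]
Extract 4: [-4, 4, 8, 13, 22, 26]


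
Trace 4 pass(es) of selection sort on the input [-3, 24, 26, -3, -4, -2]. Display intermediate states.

Pass 1: Select minimum -4 at index 4, swap -> [-4, 24, 26, -3, -3, -2]
Pass 2: Select minimum -3 at index 3, swap -> [-4, -3, 26, 24, -3, -2]
Pass 3: Select minimum -3 at index 4, swap -> [-4, -3, -3, 24, 26, -2]
Pass 4: Select minimum -2 at index 5, swap -> [-4, -3, -3, -2, 26, 24]


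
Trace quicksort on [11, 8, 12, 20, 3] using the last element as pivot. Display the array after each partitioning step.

Partition 1: pivot=3 at index 0 -> [3, 8, 12, 20, 11]
Partition 2: pivot=11 at index 2 -> [3, 8, 11, 20, 12]
Partition 3: pivot=12 at index 3 -> [3, 8, 11, 12, 20]


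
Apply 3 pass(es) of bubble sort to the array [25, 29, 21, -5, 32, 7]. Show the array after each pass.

After pass 1: [25, 21, -5, 29, 7, 32] (3 swaps)
After pass 2: [21, -5, 25, 7, 29, 32] (3 swaps)
After pass 3: [-5, 21, 7, 25, 29, 32] (2 swaps)
Total swaps: 8


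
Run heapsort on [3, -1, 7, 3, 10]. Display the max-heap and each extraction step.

Build heap: [10, 3, 7, 3, -1]
Extract 10: [7, 3, -1, 3, 10]
Extract 7: [3, 3, -1, 7, 10]
Extract 3: [3, -1, 3, 7, 10]
Extract 3: [-1, 3, 3, 7, 10]


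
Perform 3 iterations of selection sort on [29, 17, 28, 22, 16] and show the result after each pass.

Pass 1: Select minimum 16 at index 4, swap -> [16, 17, 28, 22, 29]
Pass 2: Select minimum 17 at index 1, swap -> [16, 17, 28, 22, 29]
Pass 3: Select minimum 22 at index 3, swap -> [16, 17, 22, 28, 29]


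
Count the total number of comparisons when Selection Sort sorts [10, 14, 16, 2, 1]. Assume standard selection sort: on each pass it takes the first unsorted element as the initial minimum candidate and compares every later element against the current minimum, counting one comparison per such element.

Pass 1: scan indices 1..4 for the minimum = 4 comparison(s); min is 1, place at index 0 -> [1, 14, 16, 2, 10]
Pass 2: scan indices 2..4 for the minimum = 3 comparison(s); min is 2, place at index 1 -> [1, 2, 16, 14, 10]
Pass 3: scan indices 3..4 for the minimum = 2 comparison(s); min is 10, place at index 2 -> [1, 2, 10, 14, 16]
Pass 4: scan indices 4..4 for the minimum = 1 comparison(s); min is 14, place at index 3 -> [1, 2, 10, 14, 16]
Selection sort always scans the whole unsorted suffix, so the count is (n-1) + (n-2) + ... + 1 = n(n-1)/2 = 5*4/2 = 10 regardless of the input order.
Total comparisons: 4 + 3 + 2 + 1 = 10


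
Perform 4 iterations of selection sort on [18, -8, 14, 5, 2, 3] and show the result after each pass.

Pass 1: Select minimum -8 at index 1, swap -> [-8, 18, 14, 5, 2, 3]
Pass 2: Select minimum 2 at index 4, swap -> [-8, 2, 14, 5, 18, 3]
Pass 3: Select minimum 3 at index 5, swap -> [-8, 2, 3, 5, 18, 14]
Pass 4: Select minimum 5 at index 3, swap -> [-8, 2, 3, 5, 18, 14]


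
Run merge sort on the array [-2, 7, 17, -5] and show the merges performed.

Divide and conquer:
  Merge [-2] + [7] -> [-2, 7]
  Merge [17] + [-5] -> [-5, 17]
  Merge [-2, 7] + [-5, 17] -> [-5, -2, 7, 17]


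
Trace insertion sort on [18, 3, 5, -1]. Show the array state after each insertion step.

First element 18 is already 'sorted'
Insert 3: shifted 1 elements -> [3, 18, 5, -1]
Insert 5: shifted 1 elements -> [3, 5, 18, -1]
Insert -1: shifted 3 elements -> [-1, 3, 5, 18]


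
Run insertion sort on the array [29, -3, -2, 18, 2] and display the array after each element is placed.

First element 29 is already 'sorted'
Insert -3: shifted 1 elements -> [-3, 29, -2, 18, 2]
Insert -2: shifted 1 elements -> [-3, -2, 29, 18, 2]
Insert 18: shifted 1 elements -> [-3, -2, 18, 29, 2]
Insert 2: shifted 2 elements -> [-3, -2, 2, 18, 29]


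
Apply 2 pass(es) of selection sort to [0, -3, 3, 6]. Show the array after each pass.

Pass 1: Select minimum -3 at index 1, swap -> [-3, 0, 3, 6]
Pass 2: Select minimum 0 at index 1, swap -> [-3, 0, 3, 6]


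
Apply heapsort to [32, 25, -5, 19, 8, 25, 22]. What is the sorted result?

Build heap: [32, 25, 25, 19, 8, -5, 22]
Extract 32: [25, 22, 25, 19, 8, -5, 32]
Extract 25: [25, 22, -5, 19, 8, 25, 32]
Extract 25: [22, 19, -5, 8, 25, 25, 32]
Extract 22: [19, 8, -5, 22, 25, 25, 32]
Extract 19: [8, -5, 19, 22, 25, 25, 32]
Extract 8: [-5, 8, 19, 22, 25, 25, 32]


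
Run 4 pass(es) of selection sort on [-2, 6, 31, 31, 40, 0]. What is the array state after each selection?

Pass 1: Select minimum -2 at index 0, swap -> [-2, 6, 31, 31, 40, 0]
Pass 2: Select minimum 0 at index 5, swap -> [-2, 0, 31, 31, 40, 6]
Pass 3: Select minimum 6 at index 5, swap -> [-2, 0, 6, 31, 40, 31]
Pass 4: Select minimum 31 at index 3, swap -> [-2, 0, 6, 31, 40, 31]
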